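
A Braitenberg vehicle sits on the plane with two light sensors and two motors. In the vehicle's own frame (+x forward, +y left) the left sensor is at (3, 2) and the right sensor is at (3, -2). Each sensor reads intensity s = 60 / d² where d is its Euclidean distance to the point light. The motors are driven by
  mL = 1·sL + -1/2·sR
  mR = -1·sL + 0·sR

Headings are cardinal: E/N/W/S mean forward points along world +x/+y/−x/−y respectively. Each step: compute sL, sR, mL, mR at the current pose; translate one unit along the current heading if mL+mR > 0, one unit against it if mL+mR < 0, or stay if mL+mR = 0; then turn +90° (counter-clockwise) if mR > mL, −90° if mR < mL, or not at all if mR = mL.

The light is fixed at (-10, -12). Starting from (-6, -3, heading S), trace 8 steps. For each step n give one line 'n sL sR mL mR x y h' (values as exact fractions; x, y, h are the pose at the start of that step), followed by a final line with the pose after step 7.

0 5/6 3/2 1/12 -5/6 -6 -3 S
1 12/13 12/29 270/377 -12/13 -6 -2 W
2 30/89 30/109 1935/9701 -30/89 -5 -2 N
3 12/37 60/113 246/4181 -12/37 -5 -3 E
4 5/6 3/2 1/12 -5/6 -6 -3 S
5 12/13 12/29 270/377 -12/13 -6 -2 W
6 30/89 30/109 1935/9701 -30/89 -5 -2 N
7 12/37 60/113 246/4181 -12/37 -5 -3 E
final -6 -3 S

n=0: pose=(-6,-3,S); sL=5/6, sR=3/2; mL=1/12, mR=-5/6; mL+mR=-3/4 → advance -1; mR−mL=-11/12 → turn -1·90°
n=1: pose=(-6,-2,W); sL=12/13, sR=12/29; mL=270/377, mR=-12/13; mL+mR=-6/29 → advance -1; mR−mL=-618/377 → turn -1·90°
n=2: pose=(-5,-2,N); sL=30/89, sR=30/109; mL=1935/9701, mR=-30/89; mL+mR=-15/109 → advance -1; mR−mL=-5205/9701 → turn -1·90°
n=3: pose=(-5,-3,E); sL=12/37, sR=60/113; mL=246/4181, mR=-12/37; mL+mR=-30/113 → advance -1; mR−mL=-1602/4181 → turn -1·90°
n=4: pose=(-6,-3,S); sL=5/6, sR=3/2; mL=1/12, mR=-5/6; mL+mR=-3/4 → advance -1; mR−mL=-11/12 → turn -1·90°
n=5: pose=(-6,-2,W); sL=12/13, sR=12/29; mL=270/377, mR=-12/13; mL+mR=-6/29 → advance -1; mR−mL=-618/377 → turn -1·90°
n=6: pose=(-5,-2,N); sL=30/89, sR=30/109; mL=1935/9701, mR=-30/89; mL+mR=-15/109 → advance -1; mR−mL=-5205/9701 → turn -1·90°
n=7: pose=(-5,-3,E); sL=12/37, sR=60/113; mL=246/4181, mR=-12/37; mL+mR=-30/113 → advance -1; mR−mL=-1602/4181 → turn -1·90°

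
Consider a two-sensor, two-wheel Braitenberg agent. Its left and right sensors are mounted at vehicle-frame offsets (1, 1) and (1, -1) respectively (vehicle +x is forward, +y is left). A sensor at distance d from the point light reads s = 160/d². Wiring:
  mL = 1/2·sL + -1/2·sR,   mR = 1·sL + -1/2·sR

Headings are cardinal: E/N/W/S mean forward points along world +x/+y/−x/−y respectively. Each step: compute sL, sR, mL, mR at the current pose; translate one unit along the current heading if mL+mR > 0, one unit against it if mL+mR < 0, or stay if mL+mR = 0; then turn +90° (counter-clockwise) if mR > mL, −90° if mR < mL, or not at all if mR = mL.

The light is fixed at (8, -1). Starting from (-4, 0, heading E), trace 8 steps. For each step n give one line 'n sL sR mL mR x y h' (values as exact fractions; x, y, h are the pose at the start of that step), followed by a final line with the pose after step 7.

0 32/25 160/121 -64/3025 1872/3025 -4 0 E
1 40/37 20/13 -110/481 150/481 -3 0 N
2 32/29 160/153 128/4437 2576/4437 -3 1 W
3 80/61 16/17 192/1037 872/1037 -4 1 S
4 32/25 160/121 -64/3025 1872/3025 -4 0 E
5 40/37 20/13 -110/481 150/481 -3 0 N
6 32/29 160/153 128/4437 2576/4437 -3 1 W
7 80/61 16/17 192/1037 872/1037 -4 1 S
final -4 0 E

n=0: pose=(-4,0,E); sL=32/25, sR=160/121; mL=-64/3025, mR=1872/3025; mL+mR=1808/3025 → advance +1; mR−mL=16/25 → turn +1·90°
n=1: pose=(-3,0,N); sL=40/37, sR=20/13; mL=-110/481, mR=150/481; mL+mR=40/481 → advance +1; mR−mL=20/37 → turn +1·90°
n=2: pose=(-3,1,W); sL=32/29, sR=160/153; mL=128/4437, mR=2576/4437; mL+mR=2704/4437 → advance +1; mR−mL=16/29 → turn +1·90°
n=3: pose=(-4,1,S); sL=80/61, sR=16/17; mL=192/1037, mR=872/1037; mL+mR=1064/1037 → advance +1; mR−mL=40/61 → turn +1·90°
n=4: pose=(-4,0,E); sL=32/25, sR=160/121; mL=-64/3025, mR=1872/3025; mL+mR=1808/3025 → advance +1; mR−mL=16/25 → turn +1·90°
n=5: pose=(-3,0,N); sL=40/37, sR=20/13; mL=-110/481, mR=150/481; mL+mR=40/481 → advance +1; mR−mL=20/37 → turn +1·90°
n=6: pose=(-3,1,W); sL=32/29, sR=160/153; mL=128/4437, mR=2576/4437; mL+mR=2704/4437 → advance +1; mR−mL=16/29 → turn +1·90°
n=7: pose=(-4,1,S); sL=80/61, sR=16/17; mL=192/1037, mR=872/1037; mL+mR=1064/1037 → advance +1; mR−mL=40/61 → turn +1·90°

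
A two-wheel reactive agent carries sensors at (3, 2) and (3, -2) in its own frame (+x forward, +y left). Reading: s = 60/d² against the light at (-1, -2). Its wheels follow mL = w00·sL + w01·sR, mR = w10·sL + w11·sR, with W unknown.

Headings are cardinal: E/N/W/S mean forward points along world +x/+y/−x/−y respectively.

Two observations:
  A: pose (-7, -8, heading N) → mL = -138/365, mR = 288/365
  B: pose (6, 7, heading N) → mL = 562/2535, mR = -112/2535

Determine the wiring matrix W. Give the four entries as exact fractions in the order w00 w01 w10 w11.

1 -1/2 -1/2 1/2

obs A: pose=(-7,-8,N) → sL=60/73, sR=12/5, mL=-138/365, mR=288/365
obs B: pose=(6,7,N) → sL=60/169, sR=4/15, mL=562/2535, mR=-112/2535
sensor matrix S = [[60/73, 12/5], [60/169, 4/15]]; det S = -7808/12337
solve [mL_A; mL_B] = S·[w00; w01] and [mR_A; mR_B] = S·[w10; w11]:
  w00 = 1, w01 = -1/2, w10 = -1/2, w11 = 1/2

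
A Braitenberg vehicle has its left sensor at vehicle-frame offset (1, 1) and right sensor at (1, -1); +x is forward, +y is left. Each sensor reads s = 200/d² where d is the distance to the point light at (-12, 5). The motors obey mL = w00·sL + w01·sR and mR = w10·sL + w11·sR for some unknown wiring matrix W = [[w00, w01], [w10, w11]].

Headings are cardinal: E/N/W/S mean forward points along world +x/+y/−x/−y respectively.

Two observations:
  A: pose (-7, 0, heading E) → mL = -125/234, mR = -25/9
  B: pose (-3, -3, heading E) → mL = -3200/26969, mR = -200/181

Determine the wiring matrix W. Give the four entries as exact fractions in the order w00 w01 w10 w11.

-1/2 1/2 0 -1

obs A: pose=(-7,0,E) → sL=50/13, sR=25/9, mL=-125/234, mR=-25/9
obs B: pose=(-3,-3,E) → sL=200/149, sR=200/181, mL=-3200/26969, mR=-200/181
sensor matrix S = [[50/13, 25/9], [200/149, 200/181]]; det S = 1645000/3155373
solve [mL_A; mL_B] = S·[w00; w01] and [mR_A; mR_B] = S·[w10; w11]:
  w00 = -1/2, w01 = 1/2, w10 = 0, w11 = -1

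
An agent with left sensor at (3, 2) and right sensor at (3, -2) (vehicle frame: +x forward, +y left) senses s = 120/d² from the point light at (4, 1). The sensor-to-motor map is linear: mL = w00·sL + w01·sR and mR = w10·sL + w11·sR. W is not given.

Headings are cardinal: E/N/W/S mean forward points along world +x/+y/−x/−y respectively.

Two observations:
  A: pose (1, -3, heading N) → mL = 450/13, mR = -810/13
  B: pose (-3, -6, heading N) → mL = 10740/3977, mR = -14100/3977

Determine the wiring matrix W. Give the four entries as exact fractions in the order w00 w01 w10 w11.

obs A: pose=(1,-3,N) → sL=60/13, sR=60, mL=450/13, mR=-810/13
obs B: pose=(-3,-6,N) → sL=120/97, sR=120/41, mL=10740/3977, mR=-14100/3977
sensor matrix S = [[60/13, 60], [120/97, 120/41]]; det S = -3139200/51701
solve [mL_A; mL_B] = S·[w00; w01] and [mR_A; mR_B] = S·[w10; w11]:
  w00 = 1, w01 = 1/2, w10 = -1/2, w11 = -1

1 1/2 -1/2 -1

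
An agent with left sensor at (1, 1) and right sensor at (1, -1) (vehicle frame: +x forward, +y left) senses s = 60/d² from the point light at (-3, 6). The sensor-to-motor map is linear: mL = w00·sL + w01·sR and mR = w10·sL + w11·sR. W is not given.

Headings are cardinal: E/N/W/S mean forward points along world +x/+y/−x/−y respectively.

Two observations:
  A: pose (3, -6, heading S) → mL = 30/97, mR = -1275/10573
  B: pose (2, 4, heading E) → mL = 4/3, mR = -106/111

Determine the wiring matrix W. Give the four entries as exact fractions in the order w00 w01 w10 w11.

obs A: pose=(3,-6,S) → sL=30/109, sR=30/97, mL=30/97, mR=-1275/10573
obs B: pose=(2,4,E) → sL=60/37, sR=4/3, mL=4/3, mR=-106/111
sensor matrix S = [[30/109, 30/97], [60/37, 4/3]]; det S = -52640/391201
solve [mL_A; mL_B] = S·[w00; w01] and [mR_A; mR_B] = S·[w10; w11]:
  w00 = 0, w01 = 1, w10 = -1, w11 = 1/2

0 1 -1 1/2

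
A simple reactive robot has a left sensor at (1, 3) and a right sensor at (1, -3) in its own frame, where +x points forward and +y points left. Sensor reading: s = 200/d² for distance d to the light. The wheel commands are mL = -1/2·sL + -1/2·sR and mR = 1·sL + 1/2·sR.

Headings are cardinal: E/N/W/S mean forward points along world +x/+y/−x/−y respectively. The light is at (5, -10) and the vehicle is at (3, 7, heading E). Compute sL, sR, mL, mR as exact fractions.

left sensor world pos  = (4, 10); dL² = 401
right sensor world pos = (4, 4); dR² = 197
sL = 200/401 = 200/401
sR = 200/197 = 200/197
mL = -1/2·sL + -1/2·sR = -59800/78997
mR = 1·sL + 1/2·sR = 79500/78997

200/401 200/197 -59800/78997 79500/78997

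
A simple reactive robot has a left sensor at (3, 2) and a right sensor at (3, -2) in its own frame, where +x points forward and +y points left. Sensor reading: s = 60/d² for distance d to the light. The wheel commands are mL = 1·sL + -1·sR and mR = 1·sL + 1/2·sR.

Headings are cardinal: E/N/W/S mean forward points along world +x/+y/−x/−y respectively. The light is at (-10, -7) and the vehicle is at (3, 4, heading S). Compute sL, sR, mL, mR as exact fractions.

left sensor world pos  = (5, 1); dL² = 289
right sensor world pos = (1, 1); dR² = 185
sL = 60/289 = 60/289
sR = 60/185 = 12/37
mL = 1·sL + -1·sR = -1248/10693
mR = 1·sL + 1/2·sR = 3954/10693

60/289 12/37 -1248/10693 3954/10693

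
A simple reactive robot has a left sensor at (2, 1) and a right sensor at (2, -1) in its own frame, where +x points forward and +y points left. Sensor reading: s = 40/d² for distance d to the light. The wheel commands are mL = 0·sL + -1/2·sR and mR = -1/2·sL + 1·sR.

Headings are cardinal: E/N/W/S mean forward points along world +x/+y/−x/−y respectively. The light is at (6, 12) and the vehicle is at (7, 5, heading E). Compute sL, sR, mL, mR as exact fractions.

left sensor world pos  = (9, 6); dL² = 45
right sensor world pos = (9, 4); dR² = 73
sL = 40/45 = 8/9
sR = 40/73 = 40/73
mL = 0·sL + -1/2·sR = -20/73
mR = -1/2·sL + 1·sR = 68/657

8/9 40/73 -20/73 68/657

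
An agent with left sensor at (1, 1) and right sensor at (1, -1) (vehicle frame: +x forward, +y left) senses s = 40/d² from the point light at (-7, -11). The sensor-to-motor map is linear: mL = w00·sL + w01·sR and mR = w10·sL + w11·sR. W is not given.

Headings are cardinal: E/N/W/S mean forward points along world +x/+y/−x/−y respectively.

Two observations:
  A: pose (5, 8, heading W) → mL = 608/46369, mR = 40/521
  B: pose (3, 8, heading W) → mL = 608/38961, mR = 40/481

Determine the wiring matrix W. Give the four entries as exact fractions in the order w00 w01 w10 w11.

obs A: pose=(5,8,W) → sL=8/89, sR=40/521, mL=608/46369, mR=40/521
obs B: pose=(3,8,W) → sL=8/81, sR=40/481, mL=608/38961, mR=40/481
sensor matrix S = [[8/89, 40/521], [8/81, 40/481]]; det S = -194560/1806582609
solve [mL_A; mL_B] = S·[w00; w01] and [mR_A; mR_B] = S·[w10; w11]:
  w00 = 1, w01 = -1, w10 = 0, w11 = 1

1 -1 0 1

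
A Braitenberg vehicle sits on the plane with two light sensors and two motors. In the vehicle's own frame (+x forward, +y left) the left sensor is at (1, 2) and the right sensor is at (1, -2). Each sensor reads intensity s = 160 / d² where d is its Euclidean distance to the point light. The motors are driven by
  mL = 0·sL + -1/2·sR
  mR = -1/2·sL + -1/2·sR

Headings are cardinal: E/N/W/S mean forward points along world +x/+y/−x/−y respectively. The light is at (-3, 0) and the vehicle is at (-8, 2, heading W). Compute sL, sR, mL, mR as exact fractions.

left sensor world pos  = (-9, 0); dL² = 36
right sensor world pos = (-9, 4); dR² = 52
sL = 160/36 = 40/9
sR = 160/52 = 40/13
mL = 0·sL + -1/2·sR = -20/13
mR = -1/2·sL + -1/2·sR = -440/117

40/9 40/13 -20/13 -440/117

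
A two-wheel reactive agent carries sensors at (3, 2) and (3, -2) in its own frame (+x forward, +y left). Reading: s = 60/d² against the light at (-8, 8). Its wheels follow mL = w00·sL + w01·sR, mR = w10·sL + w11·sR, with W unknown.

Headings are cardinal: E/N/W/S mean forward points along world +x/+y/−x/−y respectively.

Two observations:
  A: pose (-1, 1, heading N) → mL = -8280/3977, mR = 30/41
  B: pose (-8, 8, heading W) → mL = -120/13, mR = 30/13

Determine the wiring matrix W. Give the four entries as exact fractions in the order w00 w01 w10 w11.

obs A: pose=(-1,1,N) → sL=60/41, sR=60/97, mL=-8280/3977, mR=30/41
obs B: pose=(-8,8,W) → sL=60/13, sR=60/13, mL=-120/13, mR=30/13
sensor matrix S = [[60/41, 60/97], [60/13, 60/13]]; det S = 201600/51701
solve [mL_A; mL_B] = S·[w00; w01] and [mR_A; mR_B] = S·[w10; w11]:
  w00 = -1, w01 = -1, w10 = 1/2, w11 = 0

-1 -1 1/2 0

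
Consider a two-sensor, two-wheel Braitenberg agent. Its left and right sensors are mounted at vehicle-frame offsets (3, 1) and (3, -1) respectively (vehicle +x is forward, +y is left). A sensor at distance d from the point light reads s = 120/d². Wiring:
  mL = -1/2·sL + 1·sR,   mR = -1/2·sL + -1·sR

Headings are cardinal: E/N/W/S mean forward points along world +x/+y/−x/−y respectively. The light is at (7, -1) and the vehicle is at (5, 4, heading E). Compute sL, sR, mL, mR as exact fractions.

120/37 120/17 3420/629 -5460/629

left sensor world pos  = (8, 5); dL² = 37
right sensor world pos = (8, 3); dR² = 17
sL = 120/37 = 120/37
sR = 120/17 = 120/17
mL = -1/2·sL + 1·sR = 3420/629
mR = -1/2·sL + -1·sR = -5460/629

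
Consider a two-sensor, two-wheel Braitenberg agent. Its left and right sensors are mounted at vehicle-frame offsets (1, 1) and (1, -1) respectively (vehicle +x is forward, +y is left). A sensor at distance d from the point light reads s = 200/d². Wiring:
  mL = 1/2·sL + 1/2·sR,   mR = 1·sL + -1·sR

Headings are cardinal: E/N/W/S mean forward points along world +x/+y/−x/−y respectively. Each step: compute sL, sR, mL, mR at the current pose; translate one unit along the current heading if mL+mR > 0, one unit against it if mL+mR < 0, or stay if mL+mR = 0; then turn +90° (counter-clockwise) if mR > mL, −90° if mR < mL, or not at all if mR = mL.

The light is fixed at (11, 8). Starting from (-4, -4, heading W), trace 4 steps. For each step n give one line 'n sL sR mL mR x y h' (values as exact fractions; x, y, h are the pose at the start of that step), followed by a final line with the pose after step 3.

n=0: pose=(-4,-4,W); sL=8/17, sR=200/377; mL=3208/6409, mR=-384/6409; mL+mR=2824/6409 → advance +1; mR−mL=-3592/6409 → turn -1·90°
n=1: pose=(-5,-4,N); sL=20/41, sR=100/173; mL=3780/7093, mR=-640/7093; mL+mR=3140/7093 → advance +1; mR−mL=-4420/7093 → turn -1·90°
n=2: pose=(-5,-3,E); sL=8/13, sR=200/369; mL=2776/4797, mR=352/4797; mL+mR=3128/4797 → advance +1; mR−mL=-808/1599 → turn -1·90°
n=3: pose=(-4,-3,S); sL=10/17, sR=1/2; mL=37/68, mR=3/34; mL+mR=43/68 → advance +1; mR−mL=-31/68 → turn -1·90°

0 8/17 200/377 3208/6409 -384/6409 -4 -4 W
1 20/41 100/173 3780/7093 -640/7093 -5 -4 N
2 8/13 200/369 2776/4797 352/4797 -5 -3 E
3 10/17 1/2 37/68 3/34 -4 -3 S
final -4 -4 W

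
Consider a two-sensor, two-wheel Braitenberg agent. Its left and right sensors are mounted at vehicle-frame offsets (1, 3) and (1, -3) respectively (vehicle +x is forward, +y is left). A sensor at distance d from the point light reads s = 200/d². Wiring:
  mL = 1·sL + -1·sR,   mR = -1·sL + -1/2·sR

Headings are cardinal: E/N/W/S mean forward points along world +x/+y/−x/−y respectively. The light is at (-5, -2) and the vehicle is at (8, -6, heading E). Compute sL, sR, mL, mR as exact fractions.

left sensor world pos  = (9, -3); dL² = 197
right sensor world pos = (9, -9); dR² = 245
sL = 200/197 = 200/197
sR = 200/245 = 40/49
mL = 1·sL + -1·sR = 1920/9653
mR = -1·sL + -1/2·sR = -13740/9653

200/197 40/49 1920/9653 -13740/9653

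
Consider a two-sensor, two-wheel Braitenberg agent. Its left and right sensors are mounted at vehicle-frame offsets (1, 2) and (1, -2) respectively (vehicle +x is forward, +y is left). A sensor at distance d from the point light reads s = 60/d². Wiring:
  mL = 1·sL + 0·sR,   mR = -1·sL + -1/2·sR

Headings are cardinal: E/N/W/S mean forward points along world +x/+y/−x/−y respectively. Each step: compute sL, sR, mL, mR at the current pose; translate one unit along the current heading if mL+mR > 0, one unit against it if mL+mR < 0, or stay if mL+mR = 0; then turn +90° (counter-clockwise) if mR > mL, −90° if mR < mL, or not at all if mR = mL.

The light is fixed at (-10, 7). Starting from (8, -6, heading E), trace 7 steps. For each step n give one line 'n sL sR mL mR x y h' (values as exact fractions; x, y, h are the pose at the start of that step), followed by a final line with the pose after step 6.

0 30/241 30/293 30/241 -12405/70613 8 -6 E
1 60/557 60/421 60/557 -41970/234497 7 -6 S
2 15/113 15/89 15/113 -4365/20114 7 -5 W
3 60/377 60/521 60/377 -42570/196417 8 -5 N
4 30/241 30/293 30/241 -12405/70613 8 -6 E
5 60/557 60/421 60/557 -41970/234497 7 -6 S
6 15/113 15/89 15/113 -4365/20114 7 -5 W
final 8 -5 N

n=0: pose=(8,-6,E); sL=30/241, sR=30/293; mL=30/241, mR=-12405/70613; mL+mR=-15/293 → advance -1; mR−mL=-21195/70613 → turn -1·90°
n=1: pose=(7,-6,S); sL=60/557, sR=60/421; mL=60/557, mR=-41970/234497; mL+mR=-30/421 → advance -1; mR−mL=-67230/234497 → turn -1·90°
n=2: pose=(7,-5,W); sL=15/113, sR=15/89; mL=15/113, mR=-4365/20114; mL+mR=-15/178 → advance -1; mR−mL=-7035/20114 → turn -1·90°
n=3: pose=(8,-5,N); sL=60/377, sR=60/521; mL=60/377, mR=-42570/196417; mL+mR=-30/521 → advance -1; mR−mL=-73830/196417 → turn -1·90°
n=4: pose=(8,-6,E); sL=30/241, sR=30/293; mL=30/241, mR=-12405/70613; mL+mR=-15/293 → advance -1; mR−mL=-21195/70613 → turn -1·90°
n=5: pose=(7,-6,S); sL=60/557, sR=60/421; mL=60/557, mR=-41970/234497; mL+mR=-30/421 → advance -1; mR−mL=-67230/234497 → turn -1·90°
n=6: pose=(7,-5,W); sL=15/113, sR=15/89; mL=15/113, mR=-4365/20114; mL+mR=-15/178 → advance -1; mR−mL=-7035/20114 → turn -1·90°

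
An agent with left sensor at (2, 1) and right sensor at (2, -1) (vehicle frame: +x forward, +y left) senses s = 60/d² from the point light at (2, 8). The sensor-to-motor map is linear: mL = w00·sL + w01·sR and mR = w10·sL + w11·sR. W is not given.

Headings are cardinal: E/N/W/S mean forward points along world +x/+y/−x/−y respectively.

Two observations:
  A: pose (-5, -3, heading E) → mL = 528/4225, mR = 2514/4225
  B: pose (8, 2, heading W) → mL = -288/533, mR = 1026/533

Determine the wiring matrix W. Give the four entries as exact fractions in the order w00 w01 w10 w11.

1 -1 1/2 1

obs A: pose=(-5,-3,E) → sL=12/25, sR=60/169, mL=528/4225, mR=2514/4225
obs B: pose=(8,2,W) → sL=12/13, sR=60/41, mL=-288/533, mR=1026/533
sensor matrix S = [[12/25, 60/169], [12/13, 60/41]]; det S = 168768/450385
solve [mL_A; mL_B] = S·[w00; w01] and [mR_A; mR_B] = S·[w10; w11]:
  w00 = 1, w01 = -1, w10 = 1/2, w11 = 1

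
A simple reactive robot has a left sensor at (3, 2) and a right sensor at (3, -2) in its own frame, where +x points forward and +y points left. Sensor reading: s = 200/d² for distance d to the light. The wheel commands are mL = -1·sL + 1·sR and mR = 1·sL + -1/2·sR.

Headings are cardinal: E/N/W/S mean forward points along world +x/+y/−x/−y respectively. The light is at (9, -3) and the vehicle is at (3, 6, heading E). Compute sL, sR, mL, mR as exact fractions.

left sensor world pos  = (6, 8); dL² = 130
right sensor world pos = (6, 4); dR² = 58
sL = 200/130 = 20/13
sR = 200/58 = 100/29
mL = -1·sL + 1·sR = 720/377
mR = 1·sL + -1/2·sR = -70/377

20/13 100/29 720/377 -70/377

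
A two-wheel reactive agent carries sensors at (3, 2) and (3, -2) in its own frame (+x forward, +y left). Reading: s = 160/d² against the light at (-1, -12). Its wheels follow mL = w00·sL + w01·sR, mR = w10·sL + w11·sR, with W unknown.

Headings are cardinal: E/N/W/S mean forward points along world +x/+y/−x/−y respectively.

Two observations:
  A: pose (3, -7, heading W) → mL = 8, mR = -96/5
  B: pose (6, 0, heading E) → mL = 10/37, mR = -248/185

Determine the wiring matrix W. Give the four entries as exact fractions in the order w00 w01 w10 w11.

1/2 0 -1 -1

obs A: pose=(3,-7,W) → sL=16, sR=16/5, mL=8, mR=-96/5
obs B: pose=(6,0,E) → sL=20/37, sR=4/5, mL=10/37, mR=-248/185
sensor matrix S = [[16, 16/5], [20/37, 4/5]]; det S = 2048/185
solve [mL_A; mL_B] = S·[w00; w01] and [mR_A; mR_B] = S·[w10; w11]:
  w00 = 1/2, w01 = 0, w10 = -1, w11 = -1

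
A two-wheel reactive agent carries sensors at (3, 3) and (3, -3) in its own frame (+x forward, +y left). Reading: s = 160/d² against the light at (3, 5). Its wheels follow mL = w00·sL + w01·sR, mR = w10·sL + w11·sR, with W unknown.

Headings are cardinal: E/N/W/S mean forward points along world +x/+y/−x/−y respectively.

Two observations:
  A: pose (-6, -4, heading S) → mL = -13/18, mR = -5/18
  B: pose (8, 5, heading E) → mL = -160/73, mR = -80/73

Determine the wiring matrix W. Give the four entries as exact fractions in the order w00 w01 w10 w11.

obs A: pose=(-6,-4,S) → sL=8/9, sR=5/9, mL=-13/18, mR=-5/18
obs B: pose=(8,5,E) → sL=160/73, sR=160/73, mL=-160/73, mR=-80/73
sensor matrix S = [[8/9, 5/9], [160/73, 160/73]]; det S = 160/219
solve [mL_A; mL_B] = S·[w00; w01] and [mR_A; mR_B] = S·[w10; w11]:
  w00 = -1/2, w01 = -1/2, w10 = 0, w11 = -1/2

-1/2 -1/2 0 -1/2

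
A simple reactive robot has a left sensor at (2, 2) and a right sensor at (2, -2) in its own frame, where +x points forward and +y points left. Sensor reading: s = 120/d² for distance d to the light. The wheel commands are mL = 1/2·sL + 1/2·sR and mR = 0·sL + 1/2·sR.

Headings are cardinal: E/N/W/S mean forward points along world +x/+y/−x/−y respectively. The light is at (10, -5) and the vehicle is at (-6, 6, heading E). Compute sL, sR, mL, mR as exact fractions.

24/73 120/277 7704/20221 60/277

left sensor world pos  = (-4, 8); dL² = 365
right sensor world pos = (-4, 4); dR² = 277
sL = 120/365 = 24/73
sR = 120/277 = 120/277
mL = 1/2·sL + 1/2·sR = 7704/20221
mR = 0·sL + 1/2·sR = 60/277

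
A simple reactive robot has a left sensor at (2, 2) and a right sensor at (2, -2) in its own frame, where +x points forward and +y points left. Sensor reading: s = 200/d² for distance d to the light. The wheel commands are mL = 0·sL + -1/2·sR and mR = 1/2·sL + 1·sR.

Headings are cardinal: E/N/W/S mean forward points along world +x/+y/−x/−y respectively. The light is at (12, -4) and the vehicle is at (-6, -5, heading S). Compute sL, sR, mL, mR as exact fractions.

left sensor world pos  = (-4, -7); dL² = 265
right sensor world pos = (-8, -7); dR² = 409
sL = 200/265 = 40/53
sR = 200/409 = 200/409
mL = 0·sL + -1/2·sR = -100/409
mR = 1/2·sL + 1·sR = 18780/21677

40/53 200/409 -100/409 18780/21677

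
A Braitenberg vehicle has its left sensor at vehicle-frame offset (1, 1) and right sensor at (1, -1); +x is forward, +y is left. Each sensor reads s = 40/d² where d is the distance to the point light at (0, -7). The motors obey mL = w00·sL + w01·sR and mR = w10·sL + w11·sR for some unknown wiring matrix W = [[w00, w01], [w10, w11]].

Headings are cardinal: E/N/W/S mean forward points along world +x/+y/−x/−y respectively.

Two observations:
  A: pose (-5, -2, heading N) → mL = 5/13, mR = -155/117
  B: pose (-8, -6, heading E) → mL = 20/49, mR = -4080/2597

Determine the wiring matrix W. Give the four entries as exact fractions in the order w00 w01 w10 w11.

0 1/2 -1 -1

obs A: pose=(-5,-2,N) → sL=5/9, sR=10/13, mL=5/13, mR=-155/117
obs B: pose=(-8,-6,E) → sL=40/53, sR=40/49, mL=20/49, mR=-4080/2597
sensor matrix S = [[5/9, 10/13], [40/53, 40/49]]; det S = -38600/303849
solve [mL_A; mL_B] = S·[w00; w01] and [mR_A; mR_B] = S·[w10; w11]:
  w00 = 0, w01 = 1/2, w10 = -1, w11 = -1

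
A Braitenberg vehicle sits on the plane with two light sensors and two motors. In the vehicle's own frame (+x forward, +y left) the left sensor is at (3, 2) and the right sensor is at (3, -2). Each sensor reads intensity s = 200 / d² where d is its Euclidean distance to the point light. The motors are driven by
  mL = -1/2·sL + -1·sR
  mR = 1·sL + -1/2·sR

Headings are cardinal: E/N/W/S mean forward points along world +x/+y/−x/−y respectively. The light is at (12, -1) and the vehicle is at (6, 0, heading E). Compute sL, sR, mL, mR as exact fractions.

left sensor world pos  = (9, 2); dL² = 18
right sensor world pos = (9, -2); dR² = 10
sL = 200/18 = 100/9
sR = 200/10 = 20
mL = -1/2·sL + -1·sR = -230/9
mR = 1·sL + -1/2·sR = 10/9

100/9 20 -230/9 10/9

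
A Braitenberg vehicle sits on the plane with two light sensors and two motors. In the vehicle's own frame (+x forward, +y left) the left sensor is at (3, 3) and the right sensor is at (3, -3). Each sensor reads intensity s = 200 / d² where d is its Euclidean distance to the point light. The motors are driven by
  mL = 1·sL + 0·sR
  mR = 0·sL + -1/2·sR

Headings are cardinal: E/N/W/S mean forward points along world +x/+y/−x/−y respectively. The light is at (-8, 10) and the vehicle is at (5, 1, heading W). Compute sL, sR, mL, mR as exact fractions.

left sensor world pos  = (2, -2); dL² = 244
right sensor world pos = (2, 4); dR² = 136
sL = 200/244 = 50/61
sR = 200/136 = 25/17
mL = 1·sL + 0·sR = 50/61
mR = 0·sL + -1/2·sR = -25/34

50/61 25/17 50/61 -25/34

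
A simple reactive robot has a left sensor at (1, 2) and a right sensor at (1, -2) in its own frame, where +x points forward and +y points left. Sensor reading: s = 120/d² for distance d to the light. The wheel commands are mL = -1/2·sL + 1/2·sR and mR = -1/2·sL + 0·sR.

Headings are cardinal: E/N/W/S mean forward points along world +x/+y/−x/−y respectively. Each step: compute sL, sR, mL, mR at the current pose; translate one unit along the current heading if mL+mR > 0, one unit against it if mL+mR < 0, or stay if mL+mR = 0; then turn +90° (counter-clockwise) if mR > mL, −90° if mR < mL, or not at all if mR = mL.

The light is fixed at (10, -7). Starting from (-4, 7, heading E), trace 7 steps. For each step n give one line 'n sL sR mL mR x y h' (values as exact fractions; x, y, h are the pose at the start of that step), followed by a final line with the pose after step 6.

0 24/85 120/313 1344/26605 -12/85 -4 7 E
1 60/169 60/229 -1800/38701 -30/169 -5 7 S
2 24/85 24/109 -288/9265 -12/85 -5 8 W
3 15/64 3/10 21/640 -15/128 -4 8 N
4 24/85 120/313 1344/26605 -12/85 -4 7 E
5 60/169 60/229 -1800/38701 -30/169 -5 7 S
6 24/85 24/109 -288/9265 -12/85 -5 8 W
final -4 8 N

n=0: pose=(-4,7,E); sL=24/85, sR=120/313; mL=1344/26605, mR=-12/85; mL+mR=-2412/26605 → advance -1; mR−mL=-60/313 → turn -1·90°
n=1: pose=(-5,7,S); sL=60/169, sR=60/229; mL=-1800/38701, mR=-30/169; mL+mR=-8670/38701 → advance -1; mR−mL=-30/229 → turn -1·90°
n=2: pose=(-5,8,W); sL=24/85, sR=24/109; mL=-288/9265, mR=-12/85; mL+mR=-1596/9265 → advance -1; mR−mL=-12/109 → turn -1·90°
n=3: pose=(-4,8,N); sL=15/64, sR=3/10; mL=21/640, mR=-15/128; mL+mR=-27/320 → advance -1; mR−mL=-3/20 → turn -1·90°
n=4: pose=(-4,7,E); sL=24/85, sR=120/313; mL=1344/26605, mR=-12/85; mL+mR=-2412/26605 → advance -1; mR−mL=-60/313 → turn -1·90°
n=5: pose=(-5,7,S); sL=60/169, sR=60/229; mL=-1800/38701, mR=-30/169; mL+mR=-8670/38701 → advance -1; mR−mL=-30/229 → turn -1·90°
n=6: pose=(-5,8,W); sL=24/85, sR=24/109; mL=-288/9265, mR=-12/85; mL+mR=-1596/9265 → advance -1; mR−mL=-12/109 → turn -1·90°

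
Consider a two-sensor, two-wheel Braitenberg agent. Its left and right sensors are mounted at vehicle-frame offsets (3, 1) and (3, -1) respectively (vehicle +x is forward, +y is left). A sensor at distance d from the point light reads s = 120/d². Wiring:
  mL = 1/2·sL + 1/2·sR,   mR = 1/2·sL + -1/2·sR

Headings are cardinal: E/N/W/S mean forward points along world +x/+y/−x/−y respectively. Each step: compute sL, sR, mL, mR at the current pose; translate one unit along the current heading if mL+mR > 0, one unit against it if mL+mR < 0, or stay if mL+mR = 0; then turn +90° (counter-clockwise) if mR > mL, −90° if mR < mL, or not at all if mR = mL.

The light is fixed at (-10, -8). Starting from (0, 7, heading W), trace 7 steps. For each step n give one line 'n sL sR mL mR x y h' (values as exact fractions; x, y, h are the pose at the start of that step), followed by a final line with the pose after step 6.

n=0: pose=(0,7,W); sL=24/49, sR=24/61; mL=1320/2989, mR=144/2989; mL+mR=24/49 → advance +1; mR−mL=-24/61 → turn -1·90°
n=1: pose=(-1,7,N); sL=30/97, sR=15/53; mL=3045/10282, mR=135/10282; mL+mR=30/97 → advance +1; mR−mL=-15/53 → turn -1·90°
n=2: pose=(-1,8,E); sL=120/433, sR=40/123; mL=16040/53259, mR=-1280/53259; mL+mR=120/433 → advance +1; mR−mL=-40/123 → turn -1·90°
n=3: pose=(0,8,S); sL=12/29, sR=12/25; mL=324/725, mR=-24/725; mL+mR=12/29 → advance +1; mR−mL=-12/25 → turn -1·90°
n=4: pose=(0,7,W); sL=24/49, sR=24/61; mL=1320/2989, mR=144/2989; mL+mR=24/49 → advance +1; mR−mL=-24/61 → turn -1·90°
n=5: pose=(-1,7,N); sL=30/97, sR=15/53; mL=3045/10282, mR=135/10282; mL+mR=30/97 → advance +1; mR−mL=-15/53 → turn -1·90°
n=6: pose=(-1,8,E); sL=120/433, sR=40/123; mL=16040/53259, mR=-1280/53259; mL+mR=120/433 → advance +1; mR−mL=-40/123 → turn -1·90°

0 24/49 24/61 1320/2989 144/2989 0 7 W
1 30/97 15/53 3045/10282 135/10282 -1 7 N
2 120/433 40/123 16040/53259 -1280/53259 -1 8 E
3 12/29 12/25 324/725 -24/725 0 8 S
4 24/49 24/61 1320/2989 144/2989 0 7 W
5 30/97 15/53 3045/10282 135/10282 -1 7 N
6 120/433 40/123 16040/53259 -1280/53259 -1 8 E
final 0 8 S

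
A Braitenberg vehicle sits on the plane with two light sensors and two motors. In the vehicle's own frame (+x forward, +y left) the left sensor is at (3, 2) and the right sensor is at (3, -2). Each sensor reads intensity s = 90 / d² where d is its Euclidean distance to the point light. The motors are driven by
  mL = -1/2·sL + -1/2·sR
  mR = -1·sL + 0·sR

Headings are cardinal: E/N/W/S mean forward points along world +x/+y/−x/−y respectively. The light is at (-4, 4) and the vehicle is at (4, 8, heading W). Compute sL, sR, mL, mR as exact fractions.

90/29 90/61 -4050/1769 -90/29

left sensor world pos  = (1, 6); dL² = 29
right sensor world pos = (1, 10); dR² = 61
sL = 90/29 = 90/29
sR = 90/61 = 90/61
mL = -1/2·sL + -1/2·sR = -4050/1769
mR = -1·sL + 0·sR = -90/29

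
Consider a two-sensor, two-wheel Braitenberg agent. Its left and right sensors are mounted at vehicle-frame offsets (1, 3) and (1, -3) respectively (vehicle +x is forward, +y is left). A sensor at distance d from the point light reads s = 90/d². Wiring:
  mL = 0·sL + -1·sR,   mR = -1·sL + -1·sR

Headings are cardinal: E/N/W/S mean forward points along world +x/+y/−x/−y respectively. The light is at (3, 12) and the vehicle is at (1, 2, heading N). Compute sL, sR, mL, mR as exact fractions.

45/53 45/41 -45/41 -4230/2173

left sensor world pos  = (-2, 3); dL² = 106
right sensor world pos = (4, 3); dR² = 82
sL = 90/106 = 45/53
sR = 90/82 = 45/41
mL = 0·sL + -1·sR = -45/41
mR = -1·sL + -1·sR = -4230/2173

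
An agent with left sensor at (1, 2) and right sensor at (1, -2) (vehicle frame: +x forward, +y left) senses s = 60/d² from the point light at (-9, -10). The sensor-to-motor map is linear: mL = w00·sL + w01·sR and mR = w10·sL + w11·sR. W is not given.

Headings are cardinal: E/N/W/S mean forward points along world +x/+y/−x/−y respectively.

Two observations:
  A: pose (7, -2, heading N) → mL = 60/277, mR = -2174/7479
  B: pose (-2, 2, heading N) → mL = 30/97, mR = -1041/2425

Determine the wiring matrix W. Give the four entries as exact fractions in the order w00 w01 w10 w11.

1 0 -1 -1/2

obs A: pose=(7,-2,N) → sL=60/277, sR=4/27, mL=60/277, mR=-2174/7479
obs B: pose=(-2,2,N) → sL=30/97, sR=6/25, mL=30/97, mR=-1041/2425
sensor matrix S = [[60/277, 4/27], [30/97, 6/25]]; det S = 7456/1209105
solve [mL_A; mL_B] = S·[w00; w01] and [mR_A; mR_B] = S·[w10; w11]:
  w00 = 1, w01 = 0, w10 = -1, w11 = -1/2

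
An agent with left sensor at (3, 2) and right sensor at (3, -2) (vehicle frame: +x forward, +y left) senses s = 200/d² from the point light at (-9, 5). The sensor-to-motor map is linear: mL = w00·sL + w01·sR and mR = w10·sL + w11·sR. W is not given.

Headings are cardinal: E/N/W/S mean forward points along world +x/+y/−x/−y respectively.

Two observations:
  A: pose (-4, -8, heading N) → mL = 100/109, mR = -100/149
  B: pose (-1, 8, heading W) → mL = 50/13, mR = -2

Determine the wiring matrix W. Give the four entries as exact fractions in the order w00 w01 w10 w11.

1/2 0 0 -1/2

obs A: pose=(-4,-8,N) → sL=200/109, sR=200/149, mL=100/109, mR=-100/149
obs B: pose=(-1,8,W) → sL=100/13, sR=4, mL=50/13, mR=-2
sensor matrix S = [[200/109, 200/149], [100/13, 4]]; det S = -630400/211133
solve [mL_A; mL_B] = S·[w00; w01] and [mR_A; mR_B] = S·[w10; w11]:
  w00 = 1/2, w01 = 0, w10 = 0, w11 = -1/2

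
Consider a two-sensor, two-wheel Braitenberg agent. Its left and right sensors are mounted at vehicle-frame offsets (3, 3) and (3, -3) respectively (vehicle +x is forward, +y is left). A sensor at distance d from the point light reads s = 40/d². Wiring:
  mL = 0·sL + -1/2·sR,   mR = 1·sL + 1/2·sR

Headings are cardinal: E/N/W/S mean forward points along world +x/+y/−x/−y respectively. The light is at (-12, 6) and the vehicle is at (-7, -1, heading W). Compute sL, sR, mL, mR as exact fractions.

left sensor world pos  = (-10, -4); dL² = 104
right sensor world pos = (-10, 2); dR² = 20
sL = 40/104 = 5/13
sR = 40/20 = 2
mL = 0·sL + -1/2·sR = -1
mR = 1·sL + 1/2·sR = 18/13

5/13 2 -1 18/13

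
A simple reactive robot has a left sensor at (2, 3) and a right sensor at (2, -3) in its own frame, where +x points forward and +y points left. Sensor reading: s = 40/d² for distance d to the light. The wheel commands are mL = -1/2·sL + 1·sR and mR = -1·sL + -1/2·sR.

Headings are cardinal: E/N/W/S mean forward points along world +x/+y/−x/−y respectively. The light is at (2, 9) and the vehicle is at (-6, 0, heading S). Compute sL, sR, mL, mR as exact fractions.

left sensor world pos  = (-3, -2); dL² = 146
right sensor world pos = (-9, -2); dR² = 242
sL = 40/146 = 20/73
sR = 40/242 = 20/121
mL = -1/2·sL + 1·sR = 250/8833
mR = -1·sL + -1/2·sR = -3150/8833

20/73 20/121 250/8833 -3150/8833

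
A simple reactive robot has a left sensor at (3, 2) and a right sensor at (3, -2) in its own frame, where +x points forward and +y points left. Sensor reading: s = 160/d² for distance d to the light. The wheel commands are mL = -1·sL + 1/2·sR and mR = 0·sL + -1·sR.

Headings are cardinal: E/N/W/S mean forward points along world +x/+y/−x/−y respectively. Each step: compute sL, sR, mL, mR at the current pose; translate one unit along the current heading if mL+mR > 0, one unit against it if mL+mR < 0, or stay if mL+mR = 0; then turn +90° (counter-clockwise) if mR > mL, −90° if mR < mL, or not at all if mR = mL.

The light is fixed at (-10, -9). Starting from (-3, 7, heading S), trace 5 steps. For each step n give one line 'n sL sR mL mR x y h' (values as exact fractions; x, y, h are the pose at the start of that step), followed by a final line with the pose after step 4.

0 16/25 80/97 -552/2425 -80/97 -3 7 S
1 160/241 160/377 -41040/90857 -160/377 -3 8 W
2 20/37 20/29 -210/1073 -20/29 -2 8 S
3 160/281 32/85 -9104/23885 -32/85 -2 9 W
4 80/173 80/137 -4040/23701 -80/137 -1 9 S
final -1 10 W

n=0: pose=(-3,7,S); sL=16/25, sR=80/97; mL=-552/2425, mR=-80/97; mL+mR=-2552/2425 → advance -1; mR−mL=-1448/2425 → turn -1·90°
n=1: pose=(-3,8,W); sL=160/241, sR=160/377; mL=-41040/90857, mR=-160/377; mL+mR=-79600/90857 → advance -1; mR−mL=2480/90857 → turn +1·90°
n=2: pose=(-2,8,S); sL=20/37, sR=20/29; mL=-210/1073, mR=-20/29; mL+mR=-950/1073 → advance -1; mR−mL=-530/1073 → turn -1·90°
n=3: pose=(-2,9,W); sL=160/281, sR=32/85; mL=-9104/23885, mR=-32/85; mL+mR=-18096/23885 → advance -1; mR−mL=112/23885 → turn +1·90°
n=4: pose=(-1,9,S); sL=80/173, sR=80/137; mL=-4040/23701, mR=-80/137; mL+mR=-17880/23701 → advance -1; mR−mL=-9800/23701 → turn -1·90°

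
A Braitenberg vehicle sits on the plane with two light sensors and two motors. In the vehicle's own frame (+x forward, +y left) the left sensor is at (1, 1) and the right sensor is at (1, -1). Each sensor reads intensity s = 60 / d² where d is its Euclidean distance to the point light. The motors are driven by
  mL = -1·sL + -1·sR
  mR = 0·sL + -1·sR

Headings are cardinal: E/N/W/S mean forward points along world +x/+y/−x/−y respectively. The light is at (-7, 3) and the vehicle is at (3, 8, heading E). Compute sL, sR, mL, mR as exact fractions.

left sensor world pos  = (4, 9); dL² = 157
right sensor world pos = (4, 7); dR² = 137
sL = 60/157 = 60/157
sR = 60/137 = 60/137
mL = -1·sL + -1·sR = -17640/21509
mR = 0·sL + -1·sR = -60/137

60/157 60/137 -17640/21509 -60/137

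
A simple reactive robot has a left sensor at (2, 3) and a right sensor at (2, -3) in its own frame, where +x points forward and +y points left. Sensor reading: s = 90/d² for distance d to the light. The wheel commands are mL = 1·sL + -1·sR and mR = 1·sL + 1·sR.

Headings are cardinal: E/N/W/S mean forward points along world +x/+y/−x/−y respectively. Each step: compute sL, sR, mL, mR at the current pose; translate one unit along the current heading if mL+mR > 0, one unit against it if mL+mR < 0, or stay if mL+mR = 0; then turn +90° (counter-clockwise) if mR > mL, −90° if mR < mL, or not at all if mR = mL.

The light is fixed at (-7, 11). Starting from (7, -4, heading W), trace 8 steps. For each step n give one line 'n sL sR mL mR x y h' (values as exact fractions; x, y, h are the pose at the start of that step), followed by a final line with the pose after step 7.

0 5/26 5/16 -25/208 105/208 7 -4 W
1 18/109 90/389 -2808/42401 16812/42401 6 -4 S
2 45/197 45/293 4320/57721 22050/57721 6 -5 E
3 90/317 18/97 3024/30749 14436/30749 7 -5 N
4 5/26 5/16 -25/208 105/208 7 -4 W
5 18/109 90/389 -2808/42401 16812/42401 6 -4 S
6 45/197 45/293 4320/57721 22050/57721 6 -5 E
7 90/317 18/97 3024/30749 14436/30749 7 -5 N
final 7 -4 W

n=0: pose=(7,-4,W); sL=5/26, sR=5/16; mL=-25/208, mR=105/208; mL+mR=5/13 → advance +1; mR−mL=5/8 → turn +1·90°
n=1: pose=(6,-4,S); sL=18/109, sR=90/389; mL=-2808/42401, mR=16812/42401; mL+mR=36/109 → advance +1; mR−mL=180/389 → turn +1·90°
n=2: pose=(6,-5,E); sL=45/197, sR=45/293; mL=4320/57721, mR=22050/57721; mL+mR=90/197 → advance +1; mR−mL=90/293 → turn +1·90°
n=3: pose=(7,-5,N); sL=90/317, sR=18/97; mL=3024/30749, mR=14436/30749; mL+mR=180/317 → advance +1; mR−mL=36/97 → turn +1·90°
n=4: pose=(7,-4,W); sL=5/26, sR=5/16; mL=-25/208, mR=105/208; mL+mR=5/13 → advance +1; mR−mL=5/8 → turn +1·90°
n=5: pose=(6,-4,S); sL=18/109, sR=90/389; mL=-2808/42401, mR=16812/42401; mL+mR=36/109 → advance +1; mR−mL=180/389 → turn +1·90°
n=6: pose=(6,-5,E); sL=45/197, sR=45/293; mL=4320/57721, mR=22050/57721; mL+mR=90/197 → advance +1; mR−mL=90/293 → turn +1·90°
n=7: pose=(7,-5,N); sL=90/317, sR=18/97; mL=3024/30749, mR=14436/30749; mL+mR=180/317 → advance +1; mR−mL=36/97 → turn +1·90°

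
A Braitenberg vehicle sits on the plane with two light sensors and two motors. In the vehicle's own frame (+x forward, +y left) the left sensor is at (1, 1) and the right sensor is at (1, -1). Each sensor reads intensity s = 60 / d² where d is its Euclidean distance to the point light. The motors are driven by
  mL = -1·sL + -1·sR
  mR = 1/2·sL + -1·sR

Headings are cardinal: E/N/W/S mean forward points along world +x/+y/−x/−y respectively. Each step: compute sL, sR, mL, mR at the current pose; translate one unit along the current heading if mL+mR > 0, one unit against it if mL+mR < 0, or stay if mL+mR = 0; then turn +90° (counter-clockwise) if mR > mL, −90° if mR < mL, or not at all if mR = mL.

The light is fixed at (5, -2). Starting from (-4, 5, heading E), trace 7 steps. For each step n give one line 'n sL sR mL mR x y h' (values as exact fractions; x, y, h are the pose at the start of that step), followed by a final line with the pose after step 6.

0 15/32 3/5 -171/160 -117/320 -4 5 E
1 12/37 12/29 -792/1073 -270/1073 -5 5 N
2 30/73 6/17 -948/1241 -183/1241 -5 4 W
3 60/89 12/25 -2568/2225 -318/2225 -4 4 S
4 15/32 3/5 -171/160 -117/320 -4 5 E
5 12/37 12/29 -792/1073 -270/1073 -5 5 N
6 30/73 6/17 -948/1241 -183/1241 -5 4 W
final -4 4 S

n=0: pose=(-4,5,E); sL=15/32, sR=3/5; mL=-171/160, mR=-117/320; mL+mR=-459/320 → advance -1; mR−mL=45/64 → turn +1·90°
n=1: pose=(-5,5,N); sL=12/37, sR=12/29; mL=-792/1073, mR=-270/1073; mL+mR=-1062/1073 → advance -1; mR−mL=18/37 → turn +1·90°
n=2: pose=(-5,4,W); sL=30/73, sR=6/17; mL=-948/1241, mR=-183/1241; mL+mR=-1131/1241 → advance -1; mR−mL=45/73 → turn +1·90°
n=3: pose=(-4,4,S); sL=60/89, sR=12/25; mL=-2568/2225, mR=-318/2225; mL+mR=-2886/2225 → advance -1; mR−mL=90/89 → turn +1·90°
n=4: pose=(-4,5,E); sL=15/32, sR=3/5; mL=-171/160, mR=-117/320; mL+mR=-459/320 → advance -1; mR−mL=45/64 → turn +1·90°
n=5: pose=(-5,5,N); sL=12/37, sR=12/29; mL=-792/1073, mR=-270/1073; mL+mR=-1062/1073 → advance -1; mR−mL=18/37 → turn +1·90°
n=6: pose=(-5,4,W); sL=30/73, sR=6/17; mL=-948/1241, mR=-183/1241; mL+mR=-1131/1241 → advance -1; mR−mL=45/73 → turn +1·90°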